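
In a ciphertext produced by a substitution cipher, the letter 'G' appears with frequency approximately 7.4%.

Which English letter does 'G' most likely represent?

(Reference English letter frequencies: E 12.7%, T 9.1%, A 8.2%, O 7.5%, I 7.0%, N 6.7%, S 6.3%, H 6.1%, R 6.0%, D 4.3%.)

Step 1: The observed frequency is 7.4%.
Step 2: Compare with English frequencies:
  E: 12.7% (difference: 5.3%)
  T: 9.1% (difference: 1.7%)
  A: 8.2% (difference: 0.8%)
  O: 7.5% (difference: 0.1%) <-- closest
  I: 7.0% (difference: 0.4%)
  N: 6.7% (difference: 0.7%)
  S: 6.3% (difference: 1.1%)
  H: 6.1% (difference: 1.3%)
  R: 6.0% (difference: 1.4%)
  D: 4.3% (difference: 3.1%)
Step 3: 'G' most likely represents 'O' (frequency 7.5%).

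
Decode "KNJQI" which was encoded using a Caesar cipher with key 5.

Step 1: Reverse the shift by subtracting 5 from each letter position.
  K (position 10) -> position (10-5) mod 26 = 5 -> F
  N (position 13) -> position (13-5) mod 26 = 8 -> I
  J (position 9) -> position (9-5) mod 26 = 4 -> E
  Q (position 16) -> position (16-5) mod 26 = 11 -> L
  I (position 8) -> position (8-5) mod 26 = 3 -> D
Decrypted message: FIELD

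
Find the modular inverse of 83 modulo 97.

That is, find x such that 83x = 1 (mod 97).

Step 1: We need x such that 83 * x = 1 (mod 97).
Step 2: Using the extended Euclidean algorithm or trial:
  83 * 90 = 7470 = 77 * 97 + 1.
Step 3: Since 7470 mod 97 = 1, the inverse is x = 90.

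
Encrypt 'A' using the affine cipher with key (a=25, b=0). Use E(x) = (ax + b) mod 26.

Step 1: Convert 'A' to number: x = 0.
Step 2: E(0) = (25 * 0 + 0) mod 26 = 0 mod 26 = 0.
Step 3: Convert 0 back to letter: A.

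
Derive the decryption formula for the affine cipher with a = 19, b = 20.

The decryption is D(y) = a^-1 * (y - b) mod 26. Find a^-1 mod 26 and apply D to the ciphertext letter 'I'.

Step 1: Find a^-1, the modular inverse of 19 mod 26.
Step 2: We need 19 * a^-1 = 1 (mod 26).
Step 3: 19 * 11 = 209 = 8 * 26 + 1, so a^-1 = 11.
Step 4: D(y) = 11(y - 20) mod 26.
Step 5: Apply to 'I' (y = 8): D(8) = 11 * (8 - 20) mod 26 = 11 * -12 mod 26 = 24 -> 'Y'.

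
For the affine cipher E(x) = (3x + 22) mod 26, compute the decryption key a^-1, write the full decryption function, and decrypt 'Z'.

Step 1: Find a^-1, the modular inverse of 3 mod 26.
Step 2: We need 3 * a^-1 = 1 (mod 26).
Step 3: 3 * 9 = 27 = 1 * 26 + 1, so a^-1 = 9.
Step 4: D(y) = 9(y - 22) mod 26.
Step 5: Apply to 'Z' (y = 25): D(25) = 9 * (25 - 22) mod 26 = 9 * 3 mod 26 = 1 -> 'B'.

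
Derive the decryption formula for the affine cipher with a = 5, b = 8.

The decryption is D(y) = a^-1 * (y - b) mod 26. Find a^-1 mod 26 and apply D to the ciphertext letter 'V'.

Step 1: Find a^-1, the modular inverse of 5 mod 26.
Step 2: We need 5 * a^-1 = 1 (mod 26).
Step 3: 5 * 21 = 105 = 4 * 26 + 1, so a^-1 = 21.
Step 4: D(y) = 21(y - 8) mod 26.
Step 5: Apply to 'V' (y = 21): D(21) = 21 * (21 - 8) mod 26 = 21 * 13 mod 26 = 13 -> 'N'.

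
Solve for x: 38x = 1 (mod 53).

Step 1: We need x such that 38 * x = 1 (mod 53).
Step 2: Using the extended Euclidean algorithm or trial:
  38 * 7 = 266 = 5 * 53 + 1.
Step 3: Since 266 mod 53 = 1, the inverse is x = 7.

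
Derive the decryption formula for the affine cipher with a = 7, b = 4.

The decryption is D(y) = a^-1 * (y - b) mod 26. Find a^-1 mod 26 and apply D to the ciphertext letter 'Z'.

Step 1: Find a^-1, the modular inverse of 7 mod 26.
Step 2: We need 7 * a^-1 = 1 (mod 26).
Step 3: 7 * 15 = 105 = 4 * 26 + 1, so a^-1 = 15.
Step 4: D(y) = 15(y - 4) mod 26.
Step 5: Apply to 'Z' (y = 25): D(25) = 15 * (25 - 4) mod 26 = 15 * 21 mod 26 = 3 -> 'D'.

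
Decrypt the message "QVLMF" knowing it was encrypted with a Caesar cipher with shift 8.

Step 1: Reverse the shift by subtracting 8 from each letter position.
  Q (position 16) -> position (16-8) mod 26 = 8 -> I
  V (position 21) -> position (21-8) mod 26 = 13 -> N
  L (position 11) -> position (11-8) mod 26 = 3 -> D
  M (position 12) -> position (12-8) mod 26 = 4 -> E
  F (position 5) -> position (5-8) mod 26 = 23 -> X
Decrypted message: INDEX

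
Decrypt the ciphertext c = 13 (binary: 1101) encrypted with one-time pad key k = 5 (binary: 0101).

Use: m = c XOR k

Step 1: XOR ciphertext with key:
  Ciphertext: 1101
  Key:        0101
  XOR:        1000
Step 2: Plaintext = 1000 = 8 in decimal.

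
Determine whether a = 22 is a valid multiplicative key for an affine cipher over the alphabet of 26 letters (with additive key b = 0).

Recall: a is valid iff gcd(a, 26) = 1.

Step 1: Compute gcd(22, 26).
Step 2: gcd(22, 26) = 2.
Since gcd = 2 != 1, 22 shares a common factor with 26, so it cannot be used.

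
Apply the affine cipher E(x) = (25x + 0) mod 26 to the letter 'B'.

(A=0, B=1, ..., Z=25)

Step 1: Convert 'B' to number: x = 1.
Step 2: E(1) = (25 * 1 + 0) mod 26 = 25 mod 26 = 25.
Step 3: Convert 25 back to letter: Z.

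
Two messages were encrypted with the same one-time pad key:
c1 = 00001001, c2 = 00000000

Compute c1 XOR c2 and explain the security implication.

Step 1: c1 XOR c2 = (m1 XOR k) XOR (m2 XOR k).
Step 2: By XOR associativity/commutativity: = m1 XOR m2 XOR k XOR k = m1 XOR m2.
Step 3: 00001001 XOR 00000000 = 00001001 = 9.
Step 4: The key cancels out! An attacker learns m1 XOR m2 = 9, revealing the relationship between plaintexts.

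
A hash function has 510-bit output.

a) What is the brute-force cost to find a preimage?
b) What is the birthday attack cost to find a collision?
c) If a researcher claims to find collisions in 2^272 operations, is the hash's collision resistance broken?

Step 1: Preimage resistance requires brute-force of 2^510 operations.
Step 2: Collision resistance (birthday bound) = 2^(510/2) = 2^255.
Step 3: The claimed attack costs 2^272 operations.
Step 4: Since 2^272 >= 2^255, the claimed attack is no faster than the generic birthday attack, so this does not break collision resistance.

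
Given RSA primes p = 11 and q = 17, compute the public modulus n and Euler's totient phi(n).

Step 1: n = p * q = 11 * 17 = 187.
Step 2: phi(n) = (p-1)(q-1) = 10 * 16 = 160.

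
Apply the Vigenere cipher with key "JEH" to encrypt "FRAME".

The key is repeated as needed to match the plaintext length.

Step 1: Repeat key to match plaintext length:
  Plaintext: FRAME
  Key:       JEHJE
Step 2: Encrypt each letter:
  F(5) + J(9) = (5+9) mod 26 = 14 = O
  R(17) + E(4) = (17+4) mod 26 = 21 = V
  A(0) + H(7) = (0+7) mod 26 = 7 = H
  M(12) + J(9) = (12+9) mod 26 = 21 = V
  E(4) + E(4) = (4+4) mod 26 = 8 = I
Ciphertext: OVHVI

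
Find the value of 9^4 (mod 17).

Step 1: Compute 9^4 mod 17 step by step, reducing modulo 17 at each step.
  9^1 mod 17 = 9
  9^2 mod 17 = (9 * 9) mod 17 = 13
  9^3 mod 17 = (13 * 9) mod 17 = 15
  9^4 mod 17 = (15 * 9) mod 17 = 16
Step 2: Result = 16.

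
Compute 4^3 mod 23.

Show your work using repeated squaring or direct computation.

Step 1: Compute 4^3 mod 23 step by step, reducing modulo 23 at each step.
  4^1 mod 23 = 4
  4^2 mod 23 = (4 * 4) mod 23 = 16
  4^3 mod 23 = (16 * 4) mod 23 = 18
Step 2: Result = 18.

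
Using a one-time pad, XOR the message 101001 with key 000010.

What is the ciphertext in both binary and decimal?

Step 1: Write out the XOR operation bit by bit:
  Message: 101001
  Key:     000010
  XOR:     101011
Step 2: Convert to decimal: 101011 = 43.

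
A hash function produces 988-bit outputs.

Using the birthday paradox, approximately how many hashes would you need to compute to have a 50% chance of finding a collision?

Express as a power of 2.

Step 1: The birthday paradox gives collision probability ~50% after sqrt(2^n) = 2^(n/2) hashes.
Step 2: For 988-bit output: 2^(988/2) = 2^494.
Step 3: Approximately 2^494 hash computations needed.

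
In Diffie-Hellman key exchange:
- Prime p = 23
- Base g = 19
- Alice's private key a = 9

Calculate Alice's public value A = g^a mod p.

Step 1: A = g^a mod p = 19^9 mod 23.
  19^1 mod 23 = 19
  19^2 mod 23 = (19 * 19) mod 23 = 16
  19^3 mod 23 = (16 * 19) mod 23 = 5
  19^4 mod 23 = (5 * 19) mod 23 = 3
  19^5 mod 23 = (3 * 19) mod 23 = 11
  19^6 mod 23 = (11 * 19) mod 23 = 2
  19^7 mod 23 = (2 * 19) mod 23 = 15
  19^8 mod 23 = (15 * 19) mod 23 = 9
  19^9 mod 23 = (9 * 19) mod 23 = 10
Result: A = 10.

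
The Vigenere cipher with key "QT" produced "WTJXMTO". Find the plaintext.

Step 1: Extend key: QTQTQTQ
Step 2: Decrypt each letter (c - k) mod 26:
  W(22) - Q(16) = (22-16) mod 26 = 6 = G
  T(19) - T(19) = (19-19) mod 26 = 0 = A
  J(9) - Q(16) = (9-16) mod 26 = 19 = T
  X(23) - T(19) = (23-19) mod 26 = 4 = E
  M(12) - Q(16) = (12-16) mod 26 = 22 = W
  T(19) - T(19) = (19-19) mod 26 = 0 = A
  O(14) - Q(16) = (14-16) mod 26 = 24 = Y
Plaintext: GATEWAY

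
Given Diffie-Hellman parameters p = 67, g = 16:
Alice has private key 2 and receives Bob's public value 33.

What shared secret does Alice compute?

Step 1: s = B^a mod p = 33^2 mod 67.
  33^1 mod 67 = 33
  33^2 mod 67 = (33 * 33) mod 67 = 17
Result: shared secret = 17.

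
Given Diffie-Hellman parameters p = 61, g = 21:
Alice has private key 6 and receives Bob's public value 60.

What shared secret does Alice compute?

Step 1: s = B^a mod p = 60^6 mod 61.
  60^1 mod 61 = 60
  60^2 mod 61 = (60 * 60) mod 61 = 1
  60^3 mod 61 = (1 * 60) mod 61 = 60
  60^4 mod 61 = (60 * 60) mod 61 = 1
  60^5 mod 61 = (1 * 60) mod 61 = 60
  60^6 mod 61 = (60 * 60) mod 61 = 1
Result: shared secret = 1.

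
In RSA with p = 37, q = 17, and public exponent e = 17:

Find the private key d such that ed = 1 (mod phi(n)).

Step 1: n = 37 * 17 = 629.
Step 2: phi(n) = 36 * 16 = 576.
Step 3: Find d such that 17 * d = 1 (mod 576).
Step 4: d = 17^(-1) mod 576 = 305.
Verification: 17 * 305 = 5185 = 9 * 576 + 1.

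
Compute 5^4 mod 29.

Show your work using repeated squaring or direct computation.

Step 1: Compute 5^4 mod 29 step by step, reducing modulo 29 at each step.
  5^1 mod 29 = 5
  5^2 mod 29 = (5 * 5) mod 29 = 25
  5^3 mod 29 = (25 * 5) mod 29 = 9
  5^4 mod 29 = (9 * 5) mod 29 = 16
Step 2: Result = 16.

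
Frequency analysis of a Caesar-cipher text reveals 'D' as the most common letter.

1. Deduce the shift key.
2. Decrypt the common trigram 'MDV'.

Step 1: In English, 'E' is the most frequent letter (12.7%).
Step 2: The most frequent ciphertext letter is 'D' (position 3).
Step 3: Shift = (3 - 4) mod 26 = 25.
Step 4: Decrypt 'MDV' by shifting back 25:
  M -> N
  D -> E
  V -> W
Step 5: 'MDV' decrypts to 'NEW'.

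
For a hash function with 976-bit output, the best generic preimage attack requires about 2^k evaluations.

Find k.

Step 1: The hash has a 976-bit output.
Step 2: Preimage resistance means: given a digest h(x), it should be infeasible to find any input that hashes to it.
With a 976-bit output there are 2^976 possible digests, so a generic brute-force preimage search costs about 2^976 evaluations.
Step 3: Security level = 976 bits.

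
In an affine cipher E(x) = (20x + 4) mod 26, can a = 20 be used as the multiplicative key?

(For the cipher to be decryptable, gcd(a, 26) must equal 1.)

Step 1: Compute gcd(20, 26).
Step 2: gcd(20, 26) = 2.
Since gcd = 2 != 1, 20 shares a common factor with 26, so it cannot be used.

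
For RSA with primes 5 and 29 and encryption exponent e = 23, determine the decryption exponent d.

Step 1: n = 5 * 29 = 145.
Step 2: phi(n) = 4 * 28 = 112.
Step 3: Find d such that 23 * d = 1 (mod 112).
Step 4: d = 23^(-1) mod 112 = 39.
Verification: 23 * 39 = 897 = 8 * 112 + 1.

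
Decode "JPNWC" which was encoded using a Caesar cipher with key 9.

Step 1: Reverse the shift by subtracting 9 from each letter position.
  J (position 9) -> position (9-9) mod 26 = 0 -> A
  P (position 15) -> position (15-9) mod 26 = 6 -> G
  N (position 13) -> position (13-9) mod 26 = 4 -> E
  W (position 22) -> position (22-9) mod 26 = 13 -> N
  C (position 2) -> position (2-9) mod 26 = 19 -> T
Decrypted message: AGENT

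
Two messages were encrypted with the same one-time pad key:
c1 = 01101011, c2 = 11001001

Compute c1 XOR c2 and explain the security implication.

Step 1: c1 XOR c2 = (m1 XOR k) XOR (m2 XOR k).
Step 2: By XOR associativity/commutativity: = m1 XOR m2 XOR k XOR k = m1 XOR m2.
Step 3: 01101011 XOR 11001001 = 10100010 = 162.
Step 4: The key cancels out! An attacker learns m1 XOR m2 = 162, revealing the relationship between plaintexts.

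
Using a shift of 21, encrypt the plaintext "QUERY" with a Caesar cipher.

Step 1: For each letter, shift forward by 21 positions (mod 26).
  Q (position 16) -> position (16+21) mod 26 = 11 -> L
  U (position 20) -> position (20+21) mod 26 = 15 -> P
  E (position 4) -> position (4+21) mod 26 = 25 -> Z
  R (position 17) -> position (17+21) mod 26 = 12 -> M
  Y (position 24) -> position (24+21) mod 26 = 19 -> T
Result: LPZMT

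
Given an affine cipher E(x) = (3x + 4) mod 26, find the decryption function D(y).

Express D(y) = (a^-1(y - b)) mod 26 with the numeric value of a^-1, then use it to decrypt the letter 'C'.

Step 1: Find a^-1, the modular inverse of 3 mod 26.
Step 2: We need 3 * a^-1 = 1 (mod 26).
Step 3: 3 * 9 = 27 = 1 * 26 + 1, so a^-1 = 9.
Step 4: D(y) = 9(y - 4) mod 26.
Step 5: Apply to 'C' (y = 2): D(2) = 9 * (2 - 4) mod 26 = 9 * -2 mod 26 = 8 -> 'I'.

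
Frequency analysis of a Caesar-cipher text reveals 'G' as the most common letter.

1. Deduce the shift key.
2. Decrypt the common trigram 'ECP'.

Step 1: In English, 'E' is the most frequent letter (12.7%).
Step 2: The most frequent ciphertext letter is 'G' (position 6).
Step 3: Shift = (6 - 4) mod 26 = 2.
Step 4: Decrypt 'ECP' by shifting back 2:
  E -> C
  C -> A
  P -> N
Step 5: 'ECP' decrypts to 'CAN'.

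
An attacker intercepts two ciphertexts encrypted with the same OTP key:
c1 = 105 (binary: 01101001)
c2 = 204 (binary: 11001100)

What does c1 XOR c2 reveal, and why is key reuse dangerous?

Step 1: c1 XOR c2 = (m1 XOR k) XOR (m2 XOR k).
Step 2: By XOR associativity/commutativity: = m1 XOR m2 XOR k XOR k = m1 XOR m2.
Step 3: 01101001 XOR 11001100 = 10100101 = 165.
Step 4: The key cancels out! An attacker learns m1 XOR m2 = 165, revealing the relationship between plaintexts.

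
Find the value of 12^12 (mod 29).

Step 1: Compute 12^12 mod 29 step by step, reducing modulo 29 at each step.
  12^1 mod 29 = 12
  12^2 mod 29 = (12 * 12) mod 29 = 28
  12^3 mod 29 = (28 * 12) mod 29 = 17
  12^4 mod 29 = (17 * 12) mod 29 = 1
  12^5 mod 29 = (1 * 12) mod 29 = 12
  12^6 mod 29 = (12 * 12) mod 29 = 28
  12^7 mod 29 = (28 * 12) mod 29 = 17
  12^8 mod 29 = (17 * 12) mod 29 = 1
  12^9 mod 29 = (1 * 12) mod 29 = 12
  12^10 mod 29 = (12 * 12) mod 29 = 28
  12^11 mod 29 = (28 * 12) mod 29 = 17
  12^12 mod 29 = (17 * 12) mod 29 = 1
Step 2: Result = 1.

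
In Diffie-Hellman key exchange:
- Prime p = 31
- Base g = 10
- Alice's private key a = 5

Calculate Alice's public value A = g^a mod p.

Step 1: A = g^a mod p = 10^5 mod 31.
  10^1 mod 31 = 10
  10^2 mod 31 = (10 * 10) mod 31 = 7
  10^3 mod 31 = (7 * 10) mod 31 = 8
  10^4 mod 31 = (8 * 10) mod 31 = 18
  10^5 mod 31 = (18 * 10) mod 31 = 25
Result: A = 25.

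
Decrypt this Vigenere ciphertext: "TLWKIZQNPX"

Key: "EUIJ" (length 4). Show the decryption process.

Step 1: Key 'EUIJ' has length 4. Extended key: EUIJEUIJEU
Step 2: Decrypt each position:
  T(19) - E(4) = 15 = P
  L(11) - U(20) = 17 = R
  W(22) - I(8) = 14 = O
  K(10) - J(9) = 1 = B
  I(8) - E(4) = 4 = E
  Z(25) - U(20) = 5 = F
  Q(16) - I(8) = 8 = I
  N(13) - J(9) = 4 = E
  P(15) - E(4) = 11 = L
  X(23) - U(20) = 3 = D
Plaintext: PROBEFIELD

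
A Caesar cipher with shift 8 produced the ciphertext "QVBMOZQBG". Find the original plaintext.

Step 1: Reverse the shift by subtracting 8 from each letter position.
  Q (position 16) -> position (16-8) mod 26 = 8 -> I
  V (position 21) -> position (21-8) mod 26 = 13 -> N
  B (position 1) -> position (1-8) mod 26 = 19 -> T
  M (position 12) -> position (12-8) mod 26 = 4 -> E
  O (position 14) -> position (14-8) mod 26 = 6 -> G
  Z (position 25) -> position (25-8) mod 26 = 17 -> R
  Q (position 16) -> position (16-8) mod 26 = 8 -> I
  B (position 1) -> position (1-8) mod 26 = 19 -> T
  G (position 6) -> position (6-8) mod 26 = 24 -> Y
Decrypted message: INTEGRITY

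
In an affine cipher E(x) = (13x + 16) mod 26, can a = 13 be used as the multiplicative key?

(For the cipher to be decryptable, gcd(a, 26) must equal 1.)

Step 1: Compute gcd(13, 26).
Step 2: gcd(13, 26) = 13.
Since gcd = 13 != 1, 13 shares a common factor with 26, so it cannot be used.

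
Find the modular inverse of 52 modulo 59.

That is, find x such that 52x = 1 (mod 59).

Step 1: We need x such that 52 * x = 1 (mod 59).
Step 2: Using the extended Euclidean algorithm or trial:
  52 * 42 = 2184 = 37 * 59 + 1.
Step 3: Since 2184 mod 59 = 1, the inverse is x = 42.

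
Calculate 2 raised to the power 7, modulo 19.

Step 1: Compute 2^7 mod 19 step by step, reducing modulo 19 at each step.
  2^1 mod 19 = 2
  2^2 mod 19 = (2 * 2) mod 19 = 4
  2^3 mod 19 = (4 * 2) mod 19 = 8
  2^4 mod 19 = (8 * 2) mod 19 = 16
  2^5 mod 19 = (16 * 2) mod 19 = 13
  2^6 mod 19 = (13 * 2) mod 19 = 7
  2^7 mod 19 = (7 * 2) mod 19 = 14
Step 2: Result = 14.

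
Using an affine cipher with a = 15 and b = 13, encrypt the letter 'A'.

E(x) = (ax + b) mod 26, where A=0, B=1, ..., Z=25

Step 1: Convert 'A' to number: x = 0.
Step 2: E(0) = (15 * 0 + 13) mod 26 = 13 mod 26 = 13.
Step 3: Convert 13 back to letter: N.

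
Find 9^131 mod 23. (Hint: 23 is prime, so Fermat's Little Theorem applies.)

Step 1: Since 23 is prime, by Fermat's Little Theorem: 9^22 = 1 (mod 23).
Step 2: Reduce exponent: 131 mod 22 = 21.
Step 3: So 9^131 = 9^21 (mod 23).
Step 4: 9^21 mod 23 = 18.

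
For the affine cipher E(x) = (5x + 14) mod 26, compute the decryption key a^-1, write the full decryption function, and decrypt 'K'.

Step 1: Find a^-1, the modular inverse of 5 mod 26.
Step 2: We need 5 * a^-1 = 1 (mod 26).
Step 3: 5 * 21 = 105 = 4 * 26 + 1, so a^-1 = 21.
Step 4: D(y) = 21(y - 14) mod 26.
Step 5: Apply to 'K' (y = 10): D(10) = 21 * (10 - 14) mod 26 = 21 * -4 mod 26 = 20 -> 'U'.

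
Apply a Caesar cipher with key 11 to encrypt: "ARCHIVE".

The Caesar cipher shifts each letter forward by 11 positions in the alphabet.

Step 1: For each letter, shift forward by 11 positions (mod 26).
  A (position 0) -> position (0+11) mod 26 = 11 -> L
  R (position 17) -> position (17+11) mod 26 = 2 -> C
  C (position 2) -> position (2+11) mod 26 = 13 -> N
  H (position 7) -> position (7+11) mod 26 = 18 -> S
  I (position 8) -> position (8+11) mod 26 = 19 -> T
  V (position 21) -> position (21+11) mod 26 = 6 -> G
  E (position 4) -> position (4+11) mod 26 = 15 -> P
Result: LCNSTGP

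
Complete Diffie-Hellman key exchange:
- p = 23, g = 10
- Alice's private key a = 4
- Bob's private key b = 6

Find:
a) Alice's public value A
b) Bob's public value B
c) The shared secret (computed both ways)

Step 1: A = g^a mod p = 10^4 mod 23 = 18.
Step 2: B = g^b mod p = 10^6 mod 23 = 6.
Step 3: Alice computes s = B^a mod p = 6^4 mod 23 = 8.
Step 4: Bob computes s = A^b mod p = 18^6 mod 23 = 8.
Both sides agree: shared secret = 8.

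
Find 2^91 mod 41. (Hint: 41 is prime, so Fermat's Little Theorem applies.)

Step 1: Since 41 is prime, by Fermat's Little Theorem: 2^40 = 1 (mod 41).
Step 2: Reduce exponent: 91 mod 40 = 11.
Step 3: So 2^91 = 2^11 (mod 41).
Step 4: 2^11 mod 41 = 39.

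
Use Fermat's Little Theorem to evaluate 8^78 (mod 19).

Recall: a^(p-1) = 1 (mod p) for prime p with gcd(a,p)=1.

Step 1: Since 19 is prime, by Fermat's Little Theorem: 8^18 = 1 (mod 19).
Step 2: Reduce exponent: 78 mod 18 = 6.
Step 3: So 8^78 = 8^6 (mod 19).
Step 4: 8^6 mod 19 = 1.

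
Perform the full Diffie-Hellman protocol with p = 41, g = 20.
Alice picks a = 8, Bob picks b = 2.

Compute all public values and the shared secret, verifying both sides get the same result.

Step 1: A = g^a mod p = 20^8 mod 41 = 37.
Step 2: B = g^b mod p = 20^2 mod 41 = 31.
Step 3: Alice computes s = B^a mod p = 31^8 mod 41 = 16.
Step 4: Bob computes s = A^b mod p = 37^2 mod 41 = 16.
Both sides agree: shared secret = 16.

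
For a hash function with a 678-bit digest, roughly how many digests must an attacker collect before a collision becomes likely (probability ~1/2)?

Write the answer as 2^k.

Step 1: The birthday paradox gives collision probability ~50% after sqrt(2^n) = 2^(n/2) hashes.
Step 2: For 678-bit output: 2^(678/2) = 2^339.
Step 3: Approximately 2^339 hash computations needed.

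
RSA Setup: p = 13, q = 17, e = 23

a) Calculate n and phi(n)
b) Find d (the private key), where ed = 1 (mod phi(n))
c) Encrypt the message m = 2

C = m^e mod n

Step 1: n = 13 * 17 = 221.
Step 2: phi(n) = (13-1)(17-1) = 12 * 16 = 192.
Step 3: Find d = 23^(-1) mod 192 = 167.
  Verify: 23 * 167 = 3841 = 1 (mod 192).
Step 4: C = 2^23 mod 221 = 111.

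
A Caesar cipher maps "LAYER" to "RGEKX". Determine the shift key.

Step 1: Compare first letters: L (position 11) -> R (position 17).
Step 2: Shift = (17 - 11) mod 26 = 6.
The shift value is 6.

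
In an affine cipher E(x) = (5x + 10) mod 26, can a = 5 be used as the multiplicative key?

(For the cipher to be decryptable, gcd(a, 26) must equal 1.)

Step 1: Compute gcd(5, 26).
Step 2: gcd(5, 26) = 1.
Since gcd = 1, 5 is coprime with 26, so it is a valid key.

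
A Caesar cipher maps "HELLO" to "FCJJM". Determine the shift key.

Step 1: Compare first letters: H (position 7) -> F (position 5).
Step 2: Shift = (5 - 7) mod 26 = 24.
The shift value is 24.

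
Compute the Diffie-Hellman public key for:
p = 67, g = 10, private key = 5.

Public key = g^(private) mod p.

Step 1: A = g^a mod p = 10^5 mod 67.
  10^1 mod 67 = 10
  10^2 mod 67 = (10 * 10) mod 67 = 33
  10^3 mod 67 = (33 * 10) mod 67 = 62
  10^4 mod 67 = (62 * 10) mod 67 = 17
  10^5 mod 67 = (17 * 10) mod 67 = 36
Result: A = 36.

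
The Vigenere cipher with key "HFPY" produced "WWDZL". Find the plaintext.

Step 1: Extend key: HFPYH
Step 2: Decrypt each letter (c - k) mod 26:
  W(22) - H(7) = (22-7) mod 26 = 15 = P
  W(22) - F(5) = (22-5) mod 26 = 17 = R
  D(3) - P(15) = (3-15) mod 26 = 14 = O
  Z(25) - Y(24) = (25-24) mod 26 = 1 = B
  L(11) - H(7) = (11-7) mod 26 = 4 = E
Plaintext: PROBE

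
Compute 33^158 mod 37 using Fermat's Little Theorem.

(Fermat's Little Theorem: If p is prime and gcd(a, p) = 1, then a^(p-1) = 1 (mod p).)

Step 1: Since 37 is prime, by Fermat's Little Theorem: 33^36 = 1 (mod 37).
Step 2: Reduce exponent: 158 mod 36 = 14.
Step 3: So 33^158 = 33^14 (mod 37).
Step 4: 33^14 mod 37 = 12.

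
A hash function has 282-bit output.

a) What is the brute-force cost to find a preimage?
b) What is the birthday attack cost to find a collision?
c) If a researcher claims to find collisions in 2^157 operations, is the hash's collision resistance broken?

Step 1: Preimage resistance requires brute-force of 2^282 operations.
Step 2: Collision resistance (birthday bound) = 2^(282/2) = 2^141.
Step 3: The claimed attack costs 2^157 operations.
Step 4: Since 2^157 >= 2^141, the claimed attack is no faster than the generic birthday attack, so this does not break collision resistance.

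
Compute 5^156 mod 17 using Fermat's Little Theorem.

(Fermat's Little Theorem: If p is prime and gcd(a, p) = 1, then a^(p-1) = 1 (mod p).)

Step 1: Since 17 is prime, by Fermat's Little Theorem: 5^16 = 1 (mod 17).
Step 2: Reduce exponent: 156 mod 16 = 12.
Step 3: So 5^156 = 5^12 (mod 17).
Step 4: 5^12 mod 17 = 4.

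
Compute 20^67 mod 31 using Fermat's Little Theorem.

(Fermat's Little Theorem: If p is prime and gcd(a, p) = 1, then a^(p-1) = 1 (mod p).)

Step 1: Since 31 is prime, by Fermat's Little Theorem: 20^30 = 1 (mod 31).
Step 2: Reduce exponent: 67 mod 30 = 7.
Step 3: So 20^67 = 20^7 (mod 31).
Step 4: 20^7 mod 31 = 18.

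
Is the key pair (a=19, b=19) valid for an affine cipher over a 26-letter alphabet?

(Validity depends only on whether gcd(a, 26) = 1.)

Step 1: Compute gcd(19, 26).
Step 2: gcd(19, 26) = 1.
Since gcd = 1, 19 is coprime with 26, so it is a valid key.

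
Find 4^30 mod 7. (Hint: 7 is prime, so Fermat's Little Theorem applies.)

Step 1: Since 7 is prime, by Fermat's Little Theorem: 4^6 = 1 (mod 7).
Step 2: Reduce exponent: 30 mod 6 = 0.
Step 3: So 4^30 = 4^0 (mod 7).
Step 4: 4^0 mod 7 = 1.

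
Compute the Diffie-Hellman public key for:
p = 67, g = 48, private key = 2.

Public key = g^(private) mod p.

Step 1: A = g^a mod p = 48^2 mod 67.
  48^1 mod 67 = 48
  48^2 mod 67 = (48 * 48) mod 67 = 26
Result: A = 26.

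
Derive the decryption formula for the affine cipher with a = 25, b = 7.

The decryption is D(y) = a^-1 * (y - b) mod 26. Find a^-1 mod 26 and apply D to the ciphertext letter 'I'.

Step 1: Find a^-1, the modular inverse of 25 mod 26.
Step 2: We need 25 * a^-1 = 1 (mod 26).
Step 3: 25 * 25 = 625 = 24 * 26 + 1, so a^-1 = 25.
Step 4: D(y) = 25(y - 7) mod 26.
Step 5: Apply to 'I' (y = 8): D(8) = 25 * (8 - 7) mod 26 = 25 * 1 mod 26 = 25 -> 'Z'.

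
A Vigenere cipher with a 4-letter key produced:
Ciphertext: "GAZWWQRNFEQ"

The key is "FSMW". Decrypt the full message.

Step 1: Key 'FSMW' has length 4. Extended key: FSMWFSMWFSM
Step 2: Decrypt each position:
  G(6) - F(5) = 1 = B
  A(0) - S(18) = 8 = I
  Z(25) - M(12) = 13 = N
  W(22) - W(22) = 0 = A
  W(22) - F(5) = 17 = R
  Q(16) - S(18) = 24 = Y
  R(17) - M(12) = 5 = F
  N(13) - W(22) = 17 = R
  F(5) - F(5) = 0 = A
  E(4) - S(18) = 12 = M
  Q(16) - M(12) = 4 = E
Plaintext: BINARYFRAME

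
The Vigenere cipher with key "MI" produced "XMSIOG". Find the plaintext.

Step 1: Extend key: MIMIMI
Step 2: Decrypt each letter (c - k) mod 26:
  X(23) - M(12) = (23-12) mod 26 = 11 = L
  M(12) - I(8) = (12-8) mod 26 = 4 = E
  S(18) - M(12) = (18-12) mod 26 = 6 = G
  I(8) - I(8) = (8-8) mod 26 = 0 = A
  O(14) - M(12) = (14-12) mod 26 = 2 = C
  G(6) - I(8) = (6-8) mod 26 = 24 = Y
Plaintext: LEGACY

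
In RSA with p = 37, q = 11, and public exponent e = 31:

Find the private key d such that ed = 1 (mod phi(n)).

Step 1: n = 37 * 11 = 407.
Step 2: phi(n) = 36 * 10 = 360.
Step 3: Find d such that 31 * d = 1 (mod 360).
Step 4: d = 31^(-1) mod 360 = 151.
Verification: 31 * 151 = 4681 = 13 * 360 + 1.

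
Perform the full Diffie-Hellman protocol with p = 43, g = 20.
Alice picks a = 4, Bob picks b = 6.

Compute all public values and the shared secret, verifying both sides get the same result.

Step 1: A = g^a mod p = 20^4 mod 43 = 40.
Step 2: B = g^b mod p = 20^6 mod 43 = 4.
Step 3: Alice computes s = B^a mod p = 4^4 mod 43 = 41.
Step 4: Bob computes s = A^b mod p = 40^6 mod 43 = 41.
Both sides agree: shared secret = 41.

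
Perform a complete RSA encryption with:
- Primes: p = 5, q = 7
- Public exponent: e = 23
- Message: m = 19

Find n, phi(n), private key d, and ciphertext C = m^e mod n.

Step 1: n = 5 * 7 = 35.
Step 2: phi(n) = (5-1)(7-1) = 4 * 6 = 24.
Step 3: Find d = 23^(-1) mod 24 = 23.
  Verify: 23 * 23 = 529 = 1 (mod 24).
Step 4: C = 19^23 mod 35 = 24.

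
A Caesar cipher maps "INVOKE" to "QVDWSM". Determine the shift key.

Step 1: Compare first letters: I (position 8) -> Q (position 16).
Step 2: Shift = (16 - 8) mod 26 = 8.
The shift value is 8.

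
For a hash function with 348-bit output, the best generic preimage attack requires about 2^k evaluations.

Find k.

Step 1: The hash has a 348-bit output.
Step 2: Preimage resistance means: given a digest h(x), it should be infeasible to find any input that hashes to it.
With a 348-bit output there are 2^348 possible digests, so a generic brute-force preimage search costs about 2^348 evaluations.
Step 3: Security level = 348 bits.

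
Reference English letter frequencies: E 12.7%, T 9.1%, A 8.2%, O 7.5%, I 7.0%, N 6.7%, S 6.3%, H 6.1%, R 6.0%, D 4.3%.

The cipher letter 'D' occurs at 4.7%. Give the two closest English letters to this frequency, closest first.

Step 1: Observed frequency of 'D' is 4.7%.
Step 2: Compute distances to each reference frequency and sort:
  D (4.3%): difference = 0.4% <-- BEST
  R (6.0%): difference = 1.3% <-- RUNNER-UP
  H (6.1%): difference = 1.4%
  S (6.3%): difference = 1.6%
  N (6.7%): difference = 2.0%
Step 3: Most likely is 'D' (4.3%, diff 0.4%); second most likely is 'R' (6.0%, diff 1.3%).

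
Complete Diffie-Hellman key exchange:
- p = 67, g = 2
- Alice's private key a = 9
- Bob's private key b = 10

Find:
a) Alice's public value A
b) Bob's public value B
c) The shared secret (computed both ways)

Step 1: A = g^a mod p = 2^9 mod 67 = 43.
Step 2: B = g^b mod p = 2^10 mod 67 = 19.
Step 3: Alice computes s = B^a mod p = 19^9 mod 67 = 14.
Step 4: Bob computes s = A^b mod p = 43^10 mod 67 = 14.
Both sides agree: shared secret = 14.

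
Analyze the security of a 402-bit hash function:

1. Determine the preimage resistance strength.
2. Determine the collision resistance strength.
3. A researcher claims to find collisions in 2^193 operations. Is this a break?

Step 1: Preimage resistance requires brute-force of 2^402 operations.
Step 2: Collision resistance (birthday bound) = 2^(402/2) = 2^201.
Step 3: The claimed attack costs 2^193 operations.
Step 4: Since 2^193 < 2^201, the claimed attack beats the generic birthday bound, so collision resistance is broken.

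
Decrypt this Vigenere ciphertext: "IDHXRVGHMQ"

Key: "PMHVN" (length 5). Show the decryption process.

Step 1: Key 'PMHVN' has length 5. Extended key: PMHVNPMHVN
Step 2: Decrypt each position:
  I(8) - P(15) = 19 = T
  D(3) - M(12) = 17 = R
  H(7) - H(7) = 0 = A
  X(23) - V(21) = 2 = C
  R(17) - N(13) = 4 = E
  V(21) - P(15) = 6 = G
  G(6) - M(12) = 20 = U
  H(7) - H(7) = 0 = A
  M(12) - V(21) = 17 = R
  Q(16) - N(13) = 3 = D
Plaintext: TRACEGUARD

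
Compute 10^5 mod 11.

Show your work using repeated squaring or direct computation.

Step 1: Compute 10^5 mod 11 step by step, reducing modulo 11 at each step.
  10^1 mod 11 = 10
  10^2 mod 11 = (10 * 10) mod 11 = 1
  10^3 mod 11 = (1 * 10) mod 11 = 10
  10^4 mod 11 = (10 * 10) mod 11 = 1
  10^5 mod 11 = (1 * 10) mod 11 = 10
Step 2: Result = 10.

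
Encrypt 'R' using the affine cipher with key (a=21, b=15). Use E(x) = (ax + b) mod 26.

Step 1: Convert 'R' to number: x = 17.
Step 2: E(17) = (21 * 17 + 15) mod 26 = 372 mod 26 = 8.
Step 3: Convert 8 back to letter: I.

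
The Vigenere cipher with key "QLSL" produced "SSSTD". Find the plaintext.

Step 1: Extend key: QLSLQ
Step 2: Decrypt each letter (c - k) mod 26:
  S(18) - Q(16) = (18-16) mod 26 = 2 = C
  S(18) - L(11) = (18-11) mod 26 = 7 = H
  S(18) - S(18) = (18-18) mod 26 = 0 = A
  T(19) - L(11) = (19-11) mod 26 = 8 = I
  D(3) - Q(16) = (3-16) mod 26 = 13 = N
Plaintext: CHAIN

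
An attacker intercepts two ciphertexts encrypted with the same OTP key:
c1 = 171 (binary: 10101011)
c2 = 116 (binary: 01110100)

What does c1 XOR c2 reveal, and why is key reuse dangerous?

Step 1: c1 XOR c2 = (m1 XOR k) XOR (m2 XOR k).
Step 2: By XOR associativity/commutativity: = m1 XOR m2 XOR k XOR k = m1 XOR m2.
Step 3: 10101011 XOR 01110100 = 11011111 = 223.
Step 4: The key cancels out! An attacker learns m1 XOR m2 = 223, revealing the relationship between plaintexts.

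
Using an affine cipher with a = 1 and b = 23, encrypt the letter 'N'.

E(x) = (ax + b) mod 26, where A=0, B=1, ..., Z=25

Step 1: Convert 'N' to number: x = 13.
Step 2: E(13) = (1 * 13 + 23) mod 26 = 36 mod 26 = 10.
Step 3: Convert 10 back to letter: K.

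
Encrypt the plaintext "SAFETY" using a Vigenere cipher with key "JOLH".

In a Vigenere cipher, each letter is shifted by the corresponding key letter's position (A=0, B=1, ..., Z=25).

Step 1: Repeat key to match plaintext length:
  Plaintext: SAFETY
  Key:       JOLHJO
Step 2: Encrypt each letter:
  S(18) + J(9) = (18+9) mod 26 = 1 = B
  A(0) + O(14) = (0+14) mod 26 = 14 = O
  F(5) + L(11) = (5+11) mod 26 = 16 = Q
  E(4) + H(7) = (4+7) mod 26 = 11 = L
  T(19) + J(9) = (19+9) mod 26 = 2 = C
  Y(24) + O(14) = (24+14) mod 26 = 12 = M
Ciphertext: BOQLCM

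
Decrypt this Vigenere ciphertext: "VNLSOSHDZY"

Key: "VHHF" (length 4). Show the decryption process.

Step 1: Key 'VHHF' has length 4. Extended key: VHHFVHHFVH
Step 2: Decrypt each position:
  V(21) - V(21) = 0 = A
  N(13) - H(7) = 6 = G
  L(11) - H(7) = 4 = E
  S(18) - F(5) = 13 = N
  O(14) - V(21) = 19 = T
  S(18) - H(7) = 11 = L
  H(7) - H(7) = 0 = A
  D(3) - F(5) = 24 = Y
  Z(25) - V(21) = 4 = E
  Y(24) - H(7) = 17 = R
Plaintext: AGENTLAYER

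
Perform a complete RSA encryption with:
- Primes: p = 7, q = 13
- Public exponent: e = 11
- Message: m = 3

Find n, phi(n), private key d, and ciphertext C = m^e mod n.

Step 1: n = 7 * 13 = 91.
Step 2: phi(n) = (7-1)(13-1) = 6 * 12 = 72.
Step 3: Find d = 11^(-1) mod 72 = 59.
  Verify: 11 * 59 = 649 = 1 (mod 72).
Step 4: C = 3^11 mod 91 = 61.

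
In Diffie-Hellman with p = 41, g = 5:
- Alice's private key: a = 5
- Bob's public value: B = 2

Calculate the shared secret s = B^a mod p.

Step 1: s = B^a mod p = 2^5 mod 41.
  2^1 mod 41 = 2
  2^2 mod 41 = (2 * 2) mod 41 = 4
  2^3 mod 41 = (4 * 2) mod 41 = 8
  2^4 mod 41 = (8 * 2) mod 41 = 16
  2^5 mod 41 = (16 * 2) mod 41 = 32
Result: shared secret = 32.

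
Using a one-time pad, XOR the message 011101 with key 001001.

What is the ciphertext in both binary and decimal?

Step 1: Write out the XOR operation bit by bit:
  Message: 011101
  Key:     001001
  XOR:     010100
Step 2: Convert to decimal: 010100 = 20.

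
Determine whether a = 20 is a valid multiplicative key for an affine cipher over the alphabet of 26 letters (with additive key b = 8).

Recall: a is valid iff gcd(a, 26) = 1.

Step 1: Compute gcd(20, 26).
Step 2: gcd(20, 26) = 2.
Since gcd = 2 != 1, 20 shares a common factor with 26, so it cannot be used.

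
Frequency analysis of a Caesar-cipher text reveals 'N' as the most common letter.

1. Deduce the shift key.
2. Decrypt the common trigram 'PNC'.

Step 1: In English, 'E' is the most frequent letter (12.7%).
Step 2: The most frequent ciphertext letter is 'N' (position 13).
Step 3: Shift = (13 - 4) mod 26 = 9.
Step 4: Decrypt 'PNC' by shifting back 9:
  P -> G
  N -> E
  C -> T
Step 5: 'PNC' decrypts to 'GET'.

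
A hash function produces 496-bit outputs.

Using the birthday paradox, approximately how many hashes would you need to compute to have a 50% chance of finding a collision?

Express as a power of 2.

Step 1: The birthday paradox gives collision probability ~50% after sqrt(2^n) = 2^(n/2) hashes.
Step 2: For 496-bit output: 2^(496/2) = 2^248.
Step 3: Approximately 2^248 hash computations needed.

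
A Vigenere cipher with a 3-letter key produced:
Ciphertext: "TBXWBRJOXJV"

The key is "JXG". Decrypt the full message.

Step 1: Key 'JXG' has length 3. Extended key: JXGJXGJXGJX
Step 2: Decrypt each position:
  T(19) - J(9) = 10 = K
  B(1) - X(23) = 4 = E
  X(23) - G(6) = 17 = R
  W(22) - J(9) = 13 = N
  B(1) - X(23) = 4 = E
  R(17) - G(6) = 11 = L
  J(9) - J(9) = 0 = A
  O(14) - X(23) = 17 = R
  X(23) - G(6) = 17 = R
  J(9) - J(9) = 0 = A
  V(21) - X(23) = 24 = Y
Plaintext: KERNELARRAY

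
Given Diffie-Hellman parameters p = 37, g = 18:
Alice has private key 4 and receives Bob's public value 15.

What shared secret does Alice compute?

Step 1: s = B^a mod p = 15^4 mod 37.
  15^1 mod 37 = 15
  15^2 mod 37 = (15 * 15) mod 37 = 3
  15^3 mod 37 = (3 * 15) mod 37 = 8
  15^4 mod 37 = (8 * 15) mod 37 = 9
Result: shared secret = 9.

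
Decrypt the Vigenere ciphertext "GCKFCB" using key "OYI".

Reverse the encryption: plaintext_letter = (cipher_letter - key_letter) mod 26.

Step 1: Extend key: OYIOYI
Step 2: Decrypt each letter (c - k) mod 26:
  G(6) - O(14) = (6-14) mod 26 = 18 = S
  C(2) - Y(24) = (2-24) mod 26 = 4 = E
  K(10) - I(8) = (10-8) mod 26 = 2 = C
  F(5) - O(14) = (5-14) mod 26 = 17 = R
  C(2) - Y(24) = (2-24) mod 26 = 4 = E
  B(1) - I(8) = (1-8) mod 26 = 19 = T
Plaintext: SECRET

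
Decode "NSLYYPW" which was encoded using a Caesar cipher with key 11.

Step 1: Reverse the shift by subtracting 11 from each letter position.
  N (position 13) -> position (13-11) mod 26 = 2 -> C
  S (position 18) -> position (18-11) mod 26 = 7 -> H
  L (position 11) -> position (11-11) mod 26 = 0 -> A
  Y (position 24) -> position (24-11) mod 26 = 13 -> N
  Y (position 24) -> position (24-11) mod 26 = 13 -> N
  P (position 15) -> position (15-11) mod 26 = 4 -> E
  W (position 22) -> position (22-11) mod 26 = 11 -> L
Decrypted message: CHANNEL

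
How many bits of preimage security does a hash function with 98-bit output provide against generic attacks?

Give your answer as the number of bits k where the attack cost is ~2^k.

Step 1: The hash has a 98-bit output.
Step 2: Preimage resistance means: given a digest h(x), it should be infeasible to find any input that hashes to it.
With a 98-bit output there are 2^98 possible digests, so a generic brute-force preimage search costs about 2^98 evaluations.
Step 3: Security level = 98 bits.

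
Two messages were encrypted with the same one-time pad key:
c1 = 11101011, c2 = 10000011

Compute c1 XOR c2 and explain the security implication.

Step 1: c1 XOR c2 = (m1 XOR k) XOR (m2 XOR k).
Step 2: By XOR associativity/commutativity: = m1 XOR m2 XOR k XOR k = m1 XOR m2.
Step 3: 11101011 XOR 10000011 = 01101000 = 104.
Step 4: The key cancels out! An attacker learns m1 XOR m2 = 104, revealing the relationship between plaintexts.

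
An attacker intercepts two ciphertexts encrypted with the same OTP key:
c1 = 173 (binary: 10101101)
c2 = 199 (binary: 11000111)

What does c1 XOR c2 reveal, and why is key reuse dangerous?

Step 1: c1 XOR c2 = (m1 XOR k) XOR (m2 XOR k).
Step 2: By XOR associativity/commutativity: = m1 XOR m2 XOR k XOR k = m1 XOR m2.
Step 3: 10101101 XOR 11000111 = 01101010 = 106.
Step 4: The key cancels out! An attacker learns m1 XOR m2 = 106, revealing the relationship between plaintexts.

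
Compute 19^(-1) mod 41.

Step 1: We need x such that 19 * x = 1 (mod 41).
Step 2: Using the extended Euclidean algorithm or trial:
  19 * 13 = 247 = 6 * 41 + 1.
Step 3: Since 247 mod 41 = 1, the inverse is x = 13.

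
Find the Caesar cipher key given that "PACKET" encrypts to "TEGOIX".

Step 1: Compare first letters: P (position 15) -> T (position 19).
Step 2: Shift = (19 - 15) mod 26 = 4.
The shift value is 4.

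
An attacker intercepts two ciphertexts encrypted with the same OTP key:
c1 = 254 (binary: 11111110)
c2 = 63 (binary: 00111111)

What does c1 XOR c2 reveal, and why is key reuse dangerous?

Step 1: c1 XOR c2 = (m1 XOR k) XOR (m2 XOR k).
Step 2: By XOR associativity/commutativity: = m1 XOR m2 XOR k XOR k = m1 XOR m2.
Step 3: 11111110 XOR 00111111 = 11000001 = 193.
Step 4: The key cancels out! An attacker learns m1 XOR m2 = 193, revealing the relationship between plaintexts.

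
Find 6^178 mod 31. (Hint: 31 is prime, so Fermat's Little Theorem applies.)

Step 1: Since 31 is prime, by Fermat's Little Theorem: 6^30 = 1 (mod 31).
Step 2: Reduce exponent: 178 mod 30 = 28.
Step 3: So 6^178 = 6^28 (mod 31).
Step 4: 6^28 mod 31 = 25.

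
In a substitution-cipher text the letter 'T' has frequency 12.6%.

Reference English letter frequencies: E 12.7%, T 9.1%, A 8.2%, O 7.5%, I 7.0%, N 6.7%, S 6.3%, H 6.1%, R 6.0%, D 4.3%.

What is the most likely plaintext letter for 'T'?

Step 1: The observed frequency is 12.6%.
Step 2: Compare with English frequencies:
  E: 12.7% (difference: 0.1%) <-- closest
  T: 9.1% (difference: 3.5%)
  A: 8.2% (difference: 4.4%)
  O: 7.5% (difference: 5.1%)
  I: 7.0% (difference: 5.6%)
  N: 6.7% (difference: 5.9%)
  S: 6.3% (difference: 6.3%)
  H: 6.1% (difference: 6.5%)
  R: 6.0% (difference: 6.6%)
  D: 4.3% (difference: 8.3%)
Step 3: 'T' most likely represents 'E' (frequency 12.7%).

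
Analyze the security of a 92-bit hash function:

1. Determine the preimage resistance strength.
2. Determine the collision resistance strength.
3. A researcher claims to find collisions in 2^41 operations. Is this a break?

Step 1: Preimage resistance requires brute-force of 2^92 operations.
Step 2: Collision resistance (birthday bound) = 2^(92/2) = 2^46.
Step 3: The claimed attack costs 2^41 operations.
Step 4: Since 2^41 < 2^46, the claimed attack beats the generic birthday bound, so collision resistance is broken.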